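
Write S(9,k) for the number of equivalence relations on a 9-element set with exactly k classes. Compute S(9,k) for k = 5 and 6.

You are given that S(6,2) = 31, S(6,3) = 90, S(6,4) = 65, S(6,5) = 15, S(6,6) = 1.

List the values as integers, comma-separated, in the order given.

6951, 2646

@7  (7,3):90·3+31→301, (7,4):65·4+90→350, (7,5):15·5+65→140, (7,6):1·6+15→21
@8  (8,4):350·4+301→1701, (8,5):140·5+350→1050, (8,6):21·6+140→266
@9  (9,5):1050·5+1701→6951, (9,6):266·6+1050→2646
Read S(9,5) = 6951, S(9,6) = 2646.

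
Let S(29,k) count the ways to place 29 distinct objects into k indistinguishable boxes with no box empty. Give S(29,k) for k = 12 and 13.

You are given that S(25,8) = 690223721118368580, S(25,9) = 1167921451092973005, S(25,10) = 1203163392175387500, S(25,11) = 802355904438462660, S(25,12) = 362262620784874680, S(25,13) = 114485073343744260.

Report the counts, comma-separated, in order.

[26] T[26,9]:9*1167921451092973005+690223721118368580=11201516780955125625 · T[26,10]:10*1203163392175387500+1167921451092973005=13199555372846848005 · T[26,11]:11*802355904438462660+1203163392175387500=10029078340998476760 · T[26,12]:12*362262620784874680+802355904438462660=5149507353856958820 · T[26,13]:13*114485073343744260+362262620784874680=1850568574253550060
[27] T[27,10]:10*13199555372846848005+11201516780955125625=143197070509423605675 · T[27,11]:11*10029078340998476760+13199555372846848005=123519417123830092365 · T[27,12]:12*5149507353856958820+10029078340998476760=71823166587281982600 · T[27,13]:13*1850568574253550060+5149507353856958820=29206898819153109600
[28] T[28,11]:11*123519417123830092365+143197070509423605675=1501910658871554621690 · T[28,12]:12*71823166587281982600+123519417123830092365=985397416171213883565 · T[28,13]:13*29206898819153109600+71823166587281982600=451512851236272407400
[29] T[29,12]:12*985397416171213883565+1501910658871554621690=13326679652926121224470 · T[29,13]:13*451512851236272407400+985397416171213883565=6855064482242755179765
Read S(29,12) = 13326679652926121224470, S(29,13) = 6855064482242755179765.

13326679652926121224470, 6855064482242755179765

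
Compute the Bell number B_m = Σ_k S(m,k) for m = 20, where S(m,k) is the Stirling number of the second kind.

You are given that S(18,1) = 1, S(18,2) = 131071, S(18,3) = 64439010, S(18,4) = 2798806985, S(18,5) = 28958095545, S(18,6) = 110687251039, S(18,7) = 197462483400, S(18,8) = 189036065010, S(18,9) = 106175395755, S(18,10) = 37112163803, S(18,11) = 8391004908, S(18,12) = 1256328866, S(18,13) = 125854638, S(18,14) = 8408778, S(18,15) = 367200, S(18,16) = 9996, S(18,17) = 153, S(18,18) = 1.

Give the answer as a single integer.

51724158235372

[19] T[19,1]:1*1+0=1 · T[19,2]:2*131071+1=262143 · T[19,3]:3*64439010+131071=193448101 · T[19,4]:4*2798806985+64439010=11259666950 · T[19,5]:5*28958095545+2798806985=147589284710 · T[19,6]:6*110687251039+28958095545=693081601779 · T[19,7]:7*197462483400+110687251039=1492924634839 · T[19,8]:8*189036065010+197462483400=1709751003480 · T[19,9]:9*106175395755+189036065010=1144614626805 · T[19,10]:10*37112163803+106175395755=477297033785 · T[19,11]:11*8391004908+37112163803=129413217791 · T[19,12]:12*1256328866+8391004908=23466951300 · T[19,13]:13*125854638+1256328866=2892439160 · T[19,14]:14*8408778+125854638=243577530 · T[19,15]:15*367200+8408778=13916778 · T[19,16]:16*9996+367200=527136 · T[19,17]:17*153+9996=12597 · T[19,18]:18*1+153=171 · T[19,19]:19*0+1=1
[20] T[20,1]:1*1+0=1 · T[20,2]:2*262143+1=524287 · T[20,3]:3*193448101+262143=580606446 · T[20,4]:4*11259666950+193448101=45232115901 · T[20,5]:5*147589284710+11259666950=749206090500 · T[20,6]:6*693081601779+147589284710=4306078895384 · T[20,7]:7*1492924634839+693081601779=11143554045652 · T[20,8]:8*1709751003480+1492924634839=15170932662679 · T[20,9]:9*1144614626805+1709751003480=12011282644725 · T[20,10]:10*477297033785+1144614626805=5917584964655 · T[20,11]:11*129413217791+477297033785=1900842429486 · T[20,12]:12*23466951300+129413217791=411016633391 · T[20,13]:13*2892439160+23466951300=61068660380 · T[20,14]:14*243577530+2892439160=6302524580 · T[20,15]:15*13916778+243577530=452329200 · T[20,16]:16*527136+13916778=22350954 · T[20,17]:17*12597+527136=741285 · T[20,18]:18*171+12597=15675 · T[20,19]:19*1+171=190 · T[20,20]:20*0+1=1
B_20 = ΣS(20,k) = 1+524287+580606446+45232115901+749206090500+4306078895384+11143554045652+15170932662679+12011282644725+5917584964655+1900842429486+411016633391+61068660380+6302524580+452329200+22350954+741285+15675+190+1 = 51724158235372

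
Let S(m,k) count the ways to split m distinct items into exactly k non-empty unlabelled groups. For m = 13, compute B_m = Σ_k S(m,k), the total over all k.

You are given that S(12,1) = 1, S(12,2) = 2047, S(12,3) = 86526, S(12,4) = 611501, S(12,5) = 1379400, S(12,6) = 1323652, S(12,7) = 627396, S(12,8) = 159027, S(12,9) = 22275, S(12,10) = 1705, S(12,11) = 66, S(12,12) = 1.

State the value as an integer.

27644437

@13  (13,1):1·1+0→1, (13,2):2047·2+1→4095, (13,3):86526·3+2047→261625, (13,4):611501·4+86526→2532530, (13,5):1379400·5+611501→7508501, (13,6):1323652·6+1379400→9321312, (13,7):627396·7+1323652→5715424, (13,8):159027·8+627396→1899612, (13,9):22275·9+159027→359502, (13,10):1705·10+22275→39325, (13,11):66·11+1705→2431, (13,12):1·12+66→78, (13,13):0·13+1→1
B_13 = ΣS(13,k) = 1+4095+261625+2532530+7508501+9321312+5715424+1899612+359502+39325+2431+78+1 = 27644437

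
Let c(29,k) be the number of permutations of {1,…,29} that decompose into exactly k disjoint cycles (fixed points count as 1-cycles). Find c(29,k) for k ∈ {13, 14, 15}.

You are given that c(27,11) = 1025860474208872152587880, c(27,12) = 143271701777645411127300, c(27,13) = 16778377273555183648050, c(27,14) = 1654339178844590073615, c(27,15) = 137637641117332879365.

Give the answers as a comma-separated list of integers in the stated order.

21590257290787088602515180, 2316762871029690607422990, 211821088794711294496815

@28  (28,12):143271701777645411127300·27+1025860474208872152587880→4894196422205298253024980, (28,13):16778377273555183648050·27+143271701777645411127300→596287888163635369624650, (28,14):1654339178844590073615·27+16778377273555183648050→61445535102359115635655, (28,15):137637641117332879365·27+1654339178844590073615→5370555489012577816470
@29  (29,13):596287888163635369624650·28+4894196422205298253024980→21590257290787088602515180, (29,14):61445535102359115635655·28+596287888163635369624650→2316762871029690607422990, (29,15):5370555489012577816470·28+61445535102359115635655→211821088794711294496815
Read c(29,13) = 21590257290787088602515180, c(29,14) = 2316762871029690607422990, c(29,15) = 211821088794711294496815.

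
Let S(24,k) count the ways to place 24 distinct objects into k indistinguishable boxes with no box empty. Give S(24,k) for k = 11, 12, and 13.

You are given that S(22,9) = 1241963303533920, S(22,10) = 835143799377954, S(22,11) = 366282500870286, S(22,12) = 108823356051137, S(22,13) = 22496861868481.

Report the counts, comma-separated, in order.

r23: T_23,10=10×835143799377954+1241963303533920=9593401297313460; T_23,11=11×366282500870286+835143799377954=4864251308951100; T_23,12=12×108823356051137+366282500870286=1672162773483930; T_23,13=13×22496861868481+108823356051137=401282560341390
r24: T_24,11=11×4864251308951100+9593401297313460=63100165695775560; T_24,12=12×1672162773483930+4864251308951100=24930204590758260; T_24,13=13×401282560341390+1672162773483930=6888836057922000
Read S(24,11) = 63100165695775560, S(24,12) = 24930204590758260, S(24,13) = 6888836057922000.

63100165695775560, 24930204590758260, 6888836057922000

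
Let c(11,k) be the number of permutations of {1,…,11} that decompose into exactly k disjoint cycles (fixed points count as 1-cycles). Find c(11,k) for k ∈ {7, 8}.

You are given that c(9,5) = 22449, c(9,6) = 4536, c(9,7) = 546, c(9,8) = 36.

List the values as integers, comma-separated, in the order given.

r10: T_10,6=9×4536+22449=63273; T_10,7=9×546+4536=9450; T_10,8=9×36+546=870
r11: T_11,7=10×9450+63273=157773; T_11,8=10×870+9450=18150
Read c(11,7) = 157773, c(11,8) = 18150.

157773, 18150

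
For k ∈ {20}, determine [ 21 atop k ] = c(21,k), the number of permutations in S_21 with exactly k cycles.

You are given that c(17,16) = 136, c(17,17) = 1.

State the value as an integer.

r18: T_18,17=17×1+136=153; T_18,18=17×0+1=1
r19: T_19,18=18×1+153=171; T_19,19=18×0+1=1
r20: T_20,19=19×1+171=190; T_20,20=19×0+1=1
r21: T_21,20=20×1+190=210
Read c(21,20) = 210.

210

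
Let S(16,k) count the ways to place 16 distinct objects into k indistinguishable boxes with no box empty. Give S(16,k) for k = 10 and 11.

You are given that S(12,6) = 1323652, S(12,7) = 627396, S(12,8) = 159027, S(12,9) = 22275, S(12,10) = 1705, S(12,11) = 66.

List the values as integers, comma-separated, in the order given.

row 13: T[13][7]=7·627396+1323652=5715424  T[13][8]=8·159027+627396=1899612  T[13][9]=9·22275+159027=359502  T[13][10]=10·1705+22275=39325  T[13][11]=11·66+1705=2431
row 14: T[14][8]=8·1899612+5715424=20912320  T[14][9]=9·359502+1899612=5135130  T[14][10]=10·39325+359502=752752  T[14][11]=11·2431+39325=66066
row 15: T[15][9]=9·5135130+20912320=67128490  T[15][10]=10·752752+5135130=12662650  T[15][11]=11·66066+752752=1479478
row 16: T[16][10]=10·12662650+67128490=193754990  T[16][11]=11·1479478+12662650=28936908
Read S(16,10) = 193754990, S(16,11) = 28936908.

193754990, 28936908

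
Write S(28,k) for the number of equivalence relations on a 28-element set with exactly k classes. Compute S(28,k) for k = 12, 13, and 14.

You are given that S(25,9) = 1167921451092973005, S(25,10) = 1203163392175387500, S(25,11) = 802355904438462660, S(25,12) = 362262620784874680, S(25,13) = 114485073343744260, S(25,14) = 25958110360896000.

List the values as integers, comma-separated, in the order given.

@26  (26,10):1203163392175387500·10+1167921451092973005→13199555372846848005, (26,11):802355904438462660·11+1203163392175387500→10029078340998476760, (26,12):362262620784874680·12+802355904438462660→5149507353856958820, (26,13):114485073343744260·13+362262620784874680→1850568574253550060, (26,14):25958110360896000·14+114485073343744260→477898618396288260
@27  (27,11):10029078340998476760·11+13199555372846848005→123519417123830092365, (27,12):5149507353856958820·12+10029078340998476760→71823166587281982600, (27,13):1850568574253550060·13+5149507353856958820→29206898819153109600, (27,14):477898618396288260·14+1850568574253550060→8541149231801585700
@28  (28,12):71823166587281982600·12+123519417123830092365→985397416171213883565, (28,13):29206898819153109600·13+71823166587281982600→451512851236272407400, (28,14):8541149231801585700·14+29206898819153109600→148782988064375309400
Read S(28,12) = 985397416171213883565, S(28,13) = 451512851236272407400, S(28,14) = 148782988064375309400.

985397416171213883565, 451512851236272407400, 148782988064375309400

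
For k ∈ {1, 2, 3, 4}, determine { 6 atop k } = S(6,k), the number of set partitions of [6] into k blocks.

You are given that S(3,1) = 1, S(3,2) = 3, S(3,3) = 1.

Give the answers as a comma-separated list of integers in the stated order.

i=4: T(4,1)=0+1·1=1 | T(4,2)=1+2·3=7 | T(4,3)=3+3·1=6 | T(4,4)=1+4·0=1
i=5: T(5,1)=0+1·1=1 | T(5,2)=1+2·7=15 | T(5,3)=7+3·6=25 | T(5,4)=6+4·1=10
i=6: T(6,1)=0+1·1=1 | T(6,2)=1+2·15=31 | T(6,3)=15+3·25=90 | T(6,4)=25+4·10=65
Read S(6,1) = 1, S(6,2) = 31, S(6,3) = 90, S(6,4) = 65.

1, 31, 90, 65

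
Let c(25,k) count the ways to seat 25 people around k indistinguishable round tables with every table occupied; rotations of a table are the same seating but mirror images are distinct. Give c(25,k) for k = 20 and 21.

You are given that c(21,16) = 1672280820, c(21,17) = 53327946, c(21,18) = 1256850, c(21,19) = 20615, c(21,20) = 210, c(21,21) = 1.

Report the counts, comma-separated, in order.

11276842500, 238810495

r22: T_22,17=21×53327946+1672280820=2792167686; T_22,18=21×1256850+53327946=79721796; T_22,19=21×20615+1256850=1689765; T_22,20=21×210+20615=25025; T_22,21=21×1+210=231
r23: T_23,18=22×79721796+2792167686=4546047198; T_23,19=22×1689765+79721796=116896626; T_23,20=22×25025+1689765=2240315; T_23,21=22×231+25025=30107
r24: T_24,19=23×116896626+4546047198=7234669596; T_24,20=23×2240315+116896626=168423871; T_24,21=23×30107+2240315=2932776
r25: T_25,20=24×168423871+7234669596=11276842500; T_25,21=24×2932776+168423871=238810495
Read c(25,20) = 11276842500, c(25,21) = 238810495.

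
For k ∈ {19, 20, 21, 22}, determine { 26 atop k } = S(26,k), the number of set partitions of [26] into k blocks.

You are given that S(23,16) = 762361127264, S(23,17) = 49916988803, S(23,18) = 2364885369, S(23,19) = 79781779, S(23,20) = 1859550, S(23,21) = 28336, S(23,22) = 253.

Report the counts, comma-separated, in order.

@24  (24,17):49916988803·17+762361127264→1610949936915, (24,18):2364885369·18+49916988803→92484925445, (24,19):79781779·19+2364885369→3880739170, (24,20):1859550·20+79781779→116972779, (24,21):28336·21+1859550→2454606, (24,22):253·22+28336→33902
@25  (25,18):92484925445·18+1610949936915→3275678594925, (25,19):3880739170·19+92484925445→166218969675, (25,20):116972779·20+3880739170→6220194750, (25,21):2454606·21+116972779→168519505, (25,22):33902·22+2454606→3200450
@26  (26,19):166218969675·19+3275678594925→6433839018750, (26,20):6220194750·20+166218969675→290622864675, (26,21):168519505·21+6220194750→9759104355, (26,22):3200450·22+168519505→238929405
Read S(26,19) = 6433839018750, S(26,20) = 290622864675, S(26,21) = 9759104355, S(26,22) = 238929405.

6433839018750, 290622864675, 9759104355, 238929405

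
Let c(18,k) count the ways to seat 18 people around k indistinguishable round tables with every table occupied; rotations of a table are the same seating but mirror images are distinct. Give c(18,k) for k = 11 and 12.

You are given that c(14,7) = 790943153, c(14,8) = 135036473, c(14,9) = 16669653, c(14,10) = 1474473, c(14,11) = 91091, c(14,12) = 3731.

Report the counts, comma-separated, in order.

i=15: T(15,8)=790943153+14·135036473=2681453775 | T(15,9)=135036473+14·16669653=368411615 | T(15,10)=16669653+14·1474473=37312275 | T(15,11)=1474473+14·91091=2749747 | T(15,12)=91091+14·3731=143325
i=16: T(16,9)=2681453775+15·368411615=8207628000 | T(16,10)=368411615+15·37312275=928095740 | T(16,11)=37312275+15·2749747=78558480 | T(16,12)=2749747+15·143325=4899622
i=17: T(17,10)=8207628000+16·928095740=23057159840 | T(17,11)=928095740+16·78558480=2185031420 | T(17,12)=78558480+16·4899622=156952432
i=18: T(18,11)=23057159840+17·2185031420=60202693980 | T(18,12)=2185031420+17·156952432=4853222764
Read c(18,11) = 60202693980, c(18,12) = 4853222764.

60202693980, 4853222764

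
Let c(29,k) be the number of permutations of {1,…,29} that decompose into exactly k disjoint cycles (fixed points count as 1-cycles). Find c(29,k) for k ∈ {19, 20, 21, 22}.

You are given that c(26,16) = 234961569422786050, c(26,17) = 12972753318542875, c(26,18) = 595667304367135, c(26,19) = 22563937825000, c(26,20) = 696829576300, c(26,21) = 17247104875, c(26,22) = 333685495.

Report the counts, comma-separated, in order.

i=27: T(27,17)=234961569422786050+26·12972753318542875=572253155704900800 | T(27,18)=12972753318542875+26·595667304367135=28460103232088385 | T(27,19)=595667304367135+26·22563937825000=1182329687817135 | T(27,20)=22563937825000+26·696829576300=40681506808800 | T(27,21)=696829576300+26·17247104875=1145254303050 | T(27,22)=17247104875+26·333685495=25922927745
i=28: T(28,18)=572253155704900800+27·28460103232088385=1340675942971287195 | T(28,19)=28460103232088385+27·1182329687817135=60383004803151030 | T(28,20)=1182329687817135+27·40681506808800=2280730371654735 | T(28,21)=40681506808800+27·1145254303050=71603372991150 | T(28,22)=1145254303050+27·25922927745=1845173352165
i=29: T(29,19)=1340675942971287195+28·60383004803151030=3031400077459516035 | T(29,20)=60383004803151030+28·2280730371654735=124243455209483610 | T(29,21)=2280730371654735+28·71603372991150=4285624815406935 | T(29,22)=71603372991150+28·1845173352165=123268226851770
Read c(29,19) = 3031400077459516035, c(29,20) = 124243455209483610, c(29,21) = 4285624815406935, c(29,22) = 123268226851770.

3031400077459516035, 124243455209483610, 4285624815406935, 123268226851770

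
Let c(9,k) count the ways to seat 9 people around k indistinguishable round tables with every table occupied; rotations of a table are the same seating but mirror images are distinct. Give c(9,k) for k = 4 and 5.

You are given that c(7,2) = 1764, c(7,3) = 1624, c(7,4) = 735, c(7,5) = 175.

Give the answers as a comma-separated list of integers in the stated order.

r8: T_8,3=7×1624+1764=13132; T_8,4=7×735+1624=6769; T_8,5=7×175+735=1960
r9: T_9,4=8×6769+13132=67284; T_9,5=8×1960+6769=22449
Read c(9,4) = 67284, c(9,5) = 22449.

67284, 22449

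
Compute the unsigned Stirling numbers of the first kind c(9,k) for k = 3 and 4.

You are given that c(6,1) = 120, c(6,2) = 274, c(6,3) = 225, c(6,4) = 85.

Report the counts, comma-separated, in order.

118124, 67284

r7: T_7,1=6×120+0=720; T_7,2=6×274+120=1764; T_7,3=6×225+274=1624; T_7,4=6×85+225=735
r8: T_8,2=7×1764+720=13068; T_8,3=7×1624+1764=13132; T_8,4=7×735+1624=6769
r9: T_9,3=8×13132+13068=118124; T_9,4=8×6769+13132=67284
Read c(9,3) = 118124, c(9,4) = 67284.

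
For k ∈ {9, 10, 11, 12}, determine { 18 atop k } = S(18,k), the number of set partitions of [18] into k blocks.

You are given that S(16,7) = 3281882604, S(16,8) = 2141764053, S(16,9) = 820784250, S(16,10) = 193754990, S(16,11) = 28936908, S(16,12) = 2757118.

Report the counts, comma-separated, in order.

106175395755, 37112163803, 8391004908, 1256328866

[17] T[17,8]:8*2141764053+3281882604=20415995028 · T[17,9]:9*820784250+2141764053=9528822303 · T[17,10]:10*193754990+820784250=2758334150 · T[17,11]:11*28936908+193754990=512060978 · T[17,12]:12*2757118+28936908=62022324
[18] T[18,9]:9*9528822303+20415995028=106175395755 · T[18,10]:10*2758334150+9528822303=37112163803 · T[18,11]:11*512060978+2758334150=8391004908 · T[18,12]:12*62022324+512060978=1256328866
Read S(18,9) = 106175395755, S(18,10) = 37112163803, S(18,11) = 8391004908, S(18,12) = 1256328866.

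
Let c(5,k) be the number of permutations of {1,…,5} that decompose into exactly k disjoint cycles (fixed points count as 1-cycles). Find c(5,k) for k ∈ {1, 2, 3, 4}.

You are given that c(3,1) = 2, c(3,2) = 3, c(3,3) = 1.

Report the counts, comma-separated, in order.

[4] T[4,1]:3*2+0=6 · T[4,2]:3*3+2=11 · T[4,3]:3*1+3=6 · T[4,4]:3*0+1=1
[5] T[5,1]:4*6+0=24 · T[5,2]:4*11+6=50 · T[5,3]:4*6+11=35 · T[5,4]:4*1+6=10
Read c(5,1) = 24, c(5,2) = 50, c(5,3) = 35, c(5,4) = 10.

24, 50, 35, 10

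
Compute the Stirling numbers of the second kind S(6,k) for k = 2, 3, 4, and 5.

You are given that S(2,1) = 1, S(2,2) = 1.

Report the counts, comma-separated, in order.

[3] T[3,1]:1*1+0=1 · T[3,2]:2*1+1=3 · T[3,3]:3*0+1=1
[4] T[4,1]:1*1+0=1 · T[4,2]:2*3+1=7 · T[4,3]:3*1+3=6 · T[4,4]:4*0+1=1
[5] T[5,1]:1*1+0=1 · T[5,2]:2*7+1=15 · T[5,3]:3*6+7=25 · T[5,4]:4*1+6=10 · T[5,5]:5*0+1=1
[6] T[6,2]:2*15+1=31 · T[6,3]:3*25+15=90 · T[6,4]:4*10+25=65 · T[6,5]:5*1+10=15
Read S(6,2) = 31, S(6,3) = 90, S(6,4) = 65, S(6,5) = 15.

31, 90, 65, 15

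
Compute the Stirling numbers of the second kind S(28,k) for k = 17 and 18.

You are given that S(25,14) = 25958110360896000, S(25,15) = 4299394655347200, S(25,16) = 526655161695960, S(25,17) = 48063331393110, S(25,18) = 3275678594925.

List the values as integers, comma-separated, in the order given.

898741468057510350, 94432767017711850

row 26: T[26][15]=15·4299394655347200+25958110360896000=90449030191104000  T[26][16]=16·526655161695960+4299394655347200=12725877242482560  T[26][17]=17·48063331393110+526655161695960=1343731795378830  T[26][18]=18·3275678594925+48063331393110=107025546101760
row 27: T[27][16]=16·12725877242482560+90449030191104000=294063066070824960  T[27][17]=17·1343731795378830+12725877242482560=35569317763922670  T[27][18]=18·107025546101760+1343731795378830=3270191625210510
row 28: T[28][17]=17·35569317763922670+294063066070824960=898741468057510350  T[28][18]=18·3270191625210510+35569317763922670=94432767017711850
Read S(28,17) = 898741468057510350, S(28,18) = 94432767017711850.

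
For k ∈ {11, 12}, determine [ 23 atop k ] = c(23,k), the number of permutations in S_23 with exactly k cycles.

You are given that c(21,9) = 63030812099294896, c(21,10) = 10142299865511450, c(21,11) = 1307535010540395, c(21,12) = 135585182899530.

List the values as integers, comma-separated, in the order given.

1103230881185949736, 129006659818331295

i=22: T(22,10)=63030812099294896+21·10142299865511450=276019109275035346 | T(22,11)=10142299865511450+21·1307535010540395=37600535086859745 | T(22,12)=1307535010540395+21·135585182899530=4154823851430525
i=23: T(23,11)=276019109275035346+22·37600535086859745=1103230881185949736 | T(23,12)=37600535086859745+22·4154823851430525=129006659818331295
Read c(23,11) = 1103230881185949736, c(23,12) = 129006659818331295.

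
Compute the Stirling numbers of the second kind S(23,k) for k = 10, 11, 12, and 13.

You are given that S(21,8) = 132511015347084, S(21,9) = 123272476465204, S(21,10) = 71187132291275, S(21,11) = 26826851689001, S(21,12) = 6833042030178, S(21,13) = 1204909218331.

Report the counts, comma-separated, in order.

9593401297313460, 4864251308951100, 1672162773483930, 401282560341390

i=22: T(22,9)=132511015347084+9·123272476465204=1241963303533920 | T(22,10)=123272476465204+10·71187132291275=835143799377954 | T(22,11)=71187132291275+11·26826851689001=366282500870286 | T(22,12)=26826851689001+12·6833042030178=108823356051137 | T(22,13)=6833042030178+13·1204909218331=22496861868481
i=23: T(23,10)=1241963303533920+10·835143799377954=9593401297313460 | T(23,11)=835143799377954+11·366282500870286=4864251308951100 | T(23,12)=366282500870286+12·108823356051137=1672162773483930 | T(23,13)=108823356051137+13·22496861868481=401282560341390
Read S(23,10) = 9593401297313460, S(23,11) = 4864251308951100, S(23,12) = 1672162773483930, S(23,13) = 401282560341390.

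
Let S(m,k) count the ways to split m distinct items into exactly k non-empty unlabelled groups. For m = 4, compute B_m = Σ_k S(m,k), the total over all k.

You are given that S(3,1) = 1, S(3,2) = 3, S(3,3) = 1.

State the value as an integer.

15

i=4: T(4,1)=0+1·1=1 | T(4,2)=1+2·3=7 | T(4,3)=3+3·1=6 | T(4,4)=1+4·0=1
B_4 = ΣS(4,k) = 1+7+6+1 = 15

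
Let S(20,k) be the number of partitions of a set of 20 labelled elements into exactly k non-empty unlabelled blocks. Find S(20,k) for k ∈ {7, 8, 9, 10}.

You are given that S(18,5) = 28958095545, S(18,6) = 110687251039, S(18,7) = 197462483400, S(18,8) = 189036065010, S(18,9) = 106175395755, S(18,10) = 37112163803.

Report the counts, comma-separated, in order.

row 19: T[19][6]=6·110687251039+28958095545=693081601779  T[19][7]=7·197462483400+110687251039=1492924634839  T[19][8]=8·189036065010+197462483400=1709751003480  T[19][9]=9·106175395755+189036065010=1144614626805  T[19][10]=10·37112163803+106175395755=477297033785
row 20: T[20][7]=7·1492924634839+693081601779=11143554045652  T[20][8]=8·1709751003480+1492924634839=15170932662679  T[20][9]=9·1144614626805+1709751003480=12011282644725  T[20][10]=10·477297033785+1144614626805=5917584964655
Read S(20,7) = 11143554045652, S(20,8) = 15170932662679, S(20,9) = 12011282644725, S(20,10) = 5917584964655.

11143554045652, 15170932662679, 12011282644725, 5917584964655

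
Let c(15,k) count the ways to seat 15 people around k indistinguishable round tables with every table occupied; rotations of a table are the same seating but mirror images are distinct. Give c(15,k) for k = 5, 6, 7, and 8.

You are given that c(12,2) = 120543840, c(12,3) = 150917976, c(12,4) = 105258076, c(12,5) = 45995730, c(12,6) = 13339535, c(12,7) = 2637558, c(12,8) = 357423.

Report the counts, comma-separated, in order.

159721605680, 56663366760, 14409322928, 2681453775

i=13: T(13,3)=120543840+12·150917976=1931559552 | T(13,4)=150917976+12·105258076=1414014888 | T(13,5)=105258076+12·45995730=657206836 | T(13,6)=45995730+12·13339535=206070150 | T(13,7)=13339535+12·2637558=44990231 | T(13,8)=2637558+12·357423=6926634
i=14: T(14,4)=1931559552+13·1414014888=20313753096 | T(14,5)=1414014888+13·657206836=9957703756 | T(14,6)=657206836+13·206070150=3336118786 | T(14,7)=206070150+13·44990231=790943153 | T(14,8)=44990231+13·6926634=135036473
i=15: T(15,5)=20313753096+14·9957703756=159721605680 | T(15,6)=9957703756+14·3336118786=56663366760 | T(15,7)=3336118786+14·790943153=14409322928 | T(15,8)=790943153+14·135036473=2681453775
Read c(15,5) = 159721605680, c(15,6) = 56663366760, c(15,7) = 14409322928, c(15,8) = 2681453775.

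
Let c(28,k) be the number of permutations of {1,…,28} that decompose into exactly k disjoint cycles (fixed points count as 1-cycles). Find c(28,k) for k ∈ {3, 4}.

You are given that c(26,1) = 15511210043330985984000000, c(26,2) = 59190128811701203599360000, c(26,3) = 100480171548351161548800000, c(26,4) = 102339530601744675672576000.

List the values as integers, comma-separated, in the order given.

i=27: T(27,2)=15511210043330985984000000+26·59190128811701203599360000=1554454559147562279567360000 | T(27,3)=59190128811701203599360000+26·100480171548351161548800000=2671674589068831403868160000 | T(27,4)=100480171548351161548800000+26·102339530601744675672576000=2761307967193712729035776000
i=28: T(28,3)=1554454559147562279567360000+27·2671674589068831403868160000=73689668464006010184007680000 | T(28,4)=2671674589068831403868160000+27·2761307967193712729035776000=77226989703299075087834112000
Read c(28,3) = 73689668464006010184007680000, c(28,4) = 77226989703299075087834112000.

73689668464006010184007680000, 77226989703299075087834112000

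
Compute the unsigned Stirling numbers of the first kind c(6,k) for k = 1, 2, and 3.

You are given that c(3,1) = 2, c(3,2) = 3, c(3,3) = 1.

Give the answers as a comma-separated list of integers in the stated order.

120, 274, 225

[4] T[4,1]:3*2+0=6 · T[4,2]:3*3+2=11 · T[4,3]:3*1+3=6
[5] T[5,1]:4*6+0=24 · T[5,2]:4*11+6=50 · T[5,3]:4*6+11=35
[6] T[6,1]:5*24+0=120 · T[6,2]:5*50+24=274 · T[6,3]:5*35+50=225
Read c(6,1) = 120, c(6,2) = 274, c(6,3) = 225.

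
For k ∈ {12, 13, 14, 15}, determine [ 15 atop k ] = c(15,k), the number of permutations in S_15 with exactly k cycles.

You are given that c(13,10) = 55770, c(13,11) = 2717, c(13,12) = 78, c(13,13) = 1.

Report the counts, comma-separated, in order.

143325, 5005, 105, 1

r14: T_14,11=13×2717+55770=91091; T_14,12=13×78+2717=3731; T_14,13=13×1+78=91; T_14,14=13×0+1=1
r15: T_15,12=14×3731+91091=143325; T_15,13=14×91+3731=5005; T_15,14=14×1+91=105; T_15,15=14×0+1=1
Read c(15,12) = 143325, c(15,13) = 5005, c(15,14) = 105, c(15,15) = 1.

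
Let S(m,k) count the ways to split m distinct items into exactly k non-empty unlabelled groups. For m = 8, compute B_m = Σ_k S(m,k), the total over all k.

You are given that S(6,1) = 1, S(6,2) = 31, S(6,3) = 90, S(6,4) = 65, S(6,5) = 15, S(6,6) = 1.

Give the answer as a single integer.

4140

@7  (7,1):1·1+0→1, (7,2):31·2+1→63, (7,3):90·3+31→301, (7,4):65·4+90→350, (7,5):15·5+65→140, (7,6):1·6+15→21, (7,7):0·7+1→1
@8  (8,1):1·1+0→1, (8,2):63·2+1→127, (8,3):301·3+63→966, (8,4):350·4+301→1701, (8,5):140·5+350→1050, (8,6):21·6+140→266, (8,7):1·7+21→28, (8,8):0·8+1→1
B_8 = ΣS(8,k) = 1+127+966+1701+1050+266+28+1 = 4140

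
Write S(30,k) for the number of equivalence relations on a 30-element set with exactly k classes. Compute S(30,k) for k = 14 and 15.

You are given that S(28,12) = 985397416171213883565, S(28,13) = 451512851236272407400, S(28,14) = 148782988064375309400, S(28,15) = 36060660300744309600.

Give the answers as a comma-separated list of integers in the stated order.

42337710060168129525765, 12879868072770626040000

i=29: T(29,13)=985397416171213883565+13·451512851236272407400=6855064482242755179765 | T(29,14)=451512851236272407400+14·148782988064375309400=2534474684137526739000 | T(29,15)=148782988064375309400+15·36060660300744309600=689692892575539953400
i=30: T(30,14)=6855064482242755179765+14·2534474684137526739000=42337710060168129525765 | T(30,15)=2534474684137526739000+15·689692892575539953400=12879868072770626040000
Read S(30,14) = 42337710060168129525765, S(30,15) = 12879868072770626040000.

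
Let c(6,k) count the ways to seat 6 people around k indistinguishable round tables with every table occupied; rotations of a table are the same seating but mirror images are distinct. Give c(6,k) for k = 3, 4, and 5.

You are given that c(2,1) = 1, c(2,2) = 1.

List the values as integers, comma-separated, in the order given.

r3: T_3,1=2×1+0=2; T_3,2=2×1+1=3; T_3,3=2×0+1=1
r4: T_4,1=3×2+0=6; T_4,2=3×3+2=11; T_4,3=3×1+3=6; T_4,4=3×0+1=1
r5: T_5,2=4×11+6=50; T_5,3=4×6+11=35; T_5,4=4×1+6=10; T_5,5=4×0+1=1
r6: T_6,3=5×35+50=225; T_6,4=5×10+35=85; T_6,5=5×1+10=15
Read c(6,3) = 225, c(6,4) = 85, c(6,5) = 15.

225, 85, 15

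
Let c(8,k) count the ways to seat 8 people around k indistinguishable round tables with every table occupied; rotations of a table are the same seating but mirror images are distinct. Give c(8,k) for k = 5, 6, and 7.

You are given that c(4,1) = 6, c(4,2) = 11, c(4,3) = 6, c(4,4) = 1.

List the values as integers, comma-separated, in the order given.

row 5: T[5][2]=4·11+6=50  T[5][3]=4·6+11=35  T[5][4]=4·1+6=10  T[5][5]=4·0+1=1
row 6: T[6][3]=5·35+50=225  T[6][4]=5·10+35=85  T[6][5]=5·1+10=15  T[6][6]=5·0+1=1
row 7: T[7][4]=6·85+225=735  T[7][5]=6·15+85=175  T[7][6]=6·1+15=21  T[7][7]=6·0+1=1
row 8: T[8][5]=7·175+735=1960  T[8][6]=7·21+175=322  T[8][7]=7·1+21=28
Read c(8,5) = 1960, c(8,6) = 322, c(8,7) = 28.

1960, 322, 28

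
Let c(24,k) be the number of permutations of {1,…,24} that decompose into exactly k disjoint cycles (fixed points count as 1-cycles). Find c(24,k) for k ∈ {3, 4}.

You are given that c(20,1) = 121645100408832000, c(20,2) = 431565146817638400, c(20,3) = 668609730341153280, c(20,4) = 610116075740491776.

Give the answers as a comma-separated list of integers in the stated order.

i=21: T(21,1)=0+20·121645100408832000=2432902008176640000 | T(21,2)=121645100408832000+20·431565146817638400=8752948036761600000 | T(21,3)=431565146817638400+20·668609730341153280=13803759753640704000 | T(21,4)=668609730341153280+20·610116075740491776=12870931245150988800
i=22: T(22,1)=0+21·2432902008176640000=51090942171709440000 | T(22,2)=2432902008176640000+21·8752948036761600000=186244810780170240000 | T(22,3)=8752948036761600000+21·13803759753640704000=298631902863216384000 | T(22,4)=13803759753640704000+21·12870931245150988800=284093315901811468800
i=23: T(23,2)=51090942171709440000+22·186244810780170240000=4148476779335454720000 | T(23,3)=186244810780170240000+22·298631902863216384000=6756146673770930688000 | T(23,4)=298631902863216384000+22·284093315901811468800=6548684852703068697600
i=24: T(24,3)=4148476779335454720000+23·6756146673770930688000=159539850276066860544000 | T(24,4)=6756146673770930688000+23·6548684852703068697600=157375898285941510732800
Read c(24,3) = 159539850276066860544000, c(24,4) = 157375898285941510732800.

159539850276066860544000, 157375898285941510732800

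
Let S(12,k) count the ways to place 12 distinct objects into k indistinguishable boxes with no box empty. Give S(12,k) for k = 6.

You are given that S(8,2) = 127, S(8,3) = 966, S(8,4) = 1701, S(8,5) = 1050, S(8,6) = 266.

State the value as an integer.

[9] T[9,3]:3*966+127=3025 · T[9,4]:4*1701+966=7770 · T[9,5]:5*1050+1701=6951 · T[9,6]:6*266+1050=2646
[10] T[10,4]:4*7770+3025=34105 · T[10,5]:5*6951+7770=42525 · T[10,6]:6*2646+6951=22827
[11] T[11,5]:5*42525+34105=246730 · T[11,6]:6*22827+42525=179487
[12] T[12,6]:6*179487+246730=1323652
Read S(12,6) = 1323652.

1323652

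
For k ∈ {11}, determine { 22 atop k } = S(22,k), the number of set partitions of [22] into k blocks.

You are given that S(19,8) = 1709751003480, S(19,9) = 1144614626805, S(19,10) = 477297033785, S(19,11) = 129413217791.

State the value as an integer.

row 20: T[20][9]=9·1144614626805+1709751003480=12011282644725  T[20][10]=10·477297033785+1144614626805=5917584964655  T[20][11]=11·129413217791+477297033785=1900842429486
row 21: T[21][10]=10·5917584964655+12011282644725=71187132291275  T[21][11]=11·1900842429486+5917584964655=26826851689001
row 22: T[22][11]=11·26826851689001+71187132291275=366282500870286
Read S(22,11) = 366282500870286.

366282500870286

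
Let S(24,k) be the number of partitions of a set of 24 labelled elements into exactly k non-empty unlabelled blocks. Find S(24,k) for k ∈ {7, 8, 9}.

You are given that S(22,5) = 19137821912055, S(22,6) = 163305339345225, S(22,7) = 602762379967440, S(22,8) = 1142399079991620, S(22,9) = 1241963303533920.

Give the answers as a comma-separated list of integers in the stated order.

31677463851804540, 82318282158320505, 120622574326072500

r23: T_23,6=6×163305339345225+19137821912055=998969857983405; T_23,7=7×602762379967440+163305339345225=4382641999117305; T_23,8=8×1142399079991620+602762379967440=9741955019900400; T_23,9=9×1241963303533920+1142399079991620=12320068811796900
r24: T_24,7=7×4382641999117305+998969857983405=31677463851804540; T_24,8=8×9741955019900400+4382641999117305=82318282158320505; T_24,9=9×12320068811796900+9741955019900400=120622574326072500
Read S(24,7) = 31677463851804540, S(24,8) = 82318282158320505, S(24,9) = 120622574326072500.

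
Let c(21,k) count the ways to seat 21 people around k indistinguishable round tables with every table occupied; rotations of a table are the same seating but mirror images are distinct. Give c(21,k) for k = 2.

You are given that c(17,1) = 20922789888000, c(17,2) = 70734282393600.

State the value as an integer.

@18  (18,1):20922789888000·17+0→355687428096000, (18,2):70734282393600·17+20922789888000→1223405590579200
@19  (19,1):355687428096000·18+0→6402373705728000, (19,2):1223405590579200·18+355687428096000→22376988058521600
@20  (20,1):6402373705728000·19+0→121645100408832000, (20,2):22376988058521600·19+6402373705728000→431565146817638400
@21  (21,2):431565146817638400·20+121645100408832000→8752948036761600000
Read c(21,2) = 8752948036761600000.

8752948036761600000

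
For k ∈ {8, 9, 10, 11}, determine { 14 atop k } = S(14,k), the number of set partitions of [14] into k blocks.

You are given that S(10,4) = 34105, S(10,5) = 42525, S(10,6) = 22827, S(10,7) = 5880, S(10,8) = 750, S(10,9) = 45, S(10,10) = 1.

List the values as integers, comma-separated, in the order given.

20912320, 5135130, 752752, 66066

@11  (11,5):42525·5+34105→246730, (11,6):22827·6+42525→179487, (11,7):5880·7+22827→63987, (11,8):750·8+5880→11880, (11,9):45·9+750→1155, (11,10):1·10+45→55, (11,11):0·11+1→1
@12  (12,6):179487·6+246730→1323652, (12,7):63987·7+179487→627396, (12,8):11880·8+63987→159027, (12,9):1155·9+11880→22275, (12,10):55·10+1155→1705, (12,11):1·11+55→66
@13  (13,7):627396·7+1323652→5715424, (13,8):159027·8+627396→1899612, (13,9):22275·9+159027→359502, (13,10):1705·10+22275→39325, (13,11):66·11+1705→2431
@14  (14,8):1899612·8+5715424→20912320, (14,9):359502·9+1899612→5135130, (14,10):39325·10+359502→752752, (14,11):2431·11+39325→66066
Read S(14,8) = 20912320, S(14,9) = 5135130, S(14,10) = 752752, S(14,11) = 66066.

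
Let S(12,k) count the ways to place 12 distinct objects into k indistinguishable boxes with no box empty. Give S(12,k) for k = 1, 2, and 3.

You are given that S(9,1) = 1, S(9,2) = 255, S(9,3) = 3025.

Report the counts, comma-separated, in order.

1, 2047, 86526

[10] T[10,1]:1*1+0=1 · T[10,2]:2*255+1=511 · T[10,3]:3*3025+255=9330
[11] T[11,1]:1*1+0=1 · T[11,2]:2*511+1=1023 · T[11,3]:3*9330+511=28501
[12] T[12,1]:1*1+0=1 · T[12,2]:2*1023+1=2047 · T[12,3]:3*28501+1023=86526
Read S(12,1) = 1, S(12,2) = 2047, S(12,3) = 86526.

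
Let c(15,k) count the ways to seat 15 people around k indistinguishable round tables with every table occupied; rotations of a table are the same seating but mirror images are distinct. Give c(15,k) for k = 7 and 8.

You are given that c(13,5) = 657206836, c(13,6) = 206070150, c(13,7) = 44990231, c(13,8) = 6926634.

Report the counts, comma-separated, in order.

@14  (14,6):206070150·13+657206836→3336118786, (14,7):44990231·13+206070150→790943153, (14,8):6926634·13+44990231→135036473
@15  (15,7):790943153·14+3336118786→14409322928, (15,8):135036473·14+790943153→2681453775
Read c(15,7) = 14409322928, c(15,8) = 2681453775.

14409322928, 2681453775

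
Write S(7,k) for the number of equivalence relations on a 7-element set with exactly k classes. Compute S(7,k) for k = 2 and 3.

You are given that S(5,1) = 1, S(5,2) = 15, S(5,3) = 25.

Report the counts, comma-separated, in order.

@6  (6,1):1·1+0→1, (6,2):15·2+1→31, (6,3):25·3+15→90
@7  (7,2):31·2+1→63, (7,3):90·3+31→301
Read S(7,2) = 63, S(7,3) = 301.

63, 301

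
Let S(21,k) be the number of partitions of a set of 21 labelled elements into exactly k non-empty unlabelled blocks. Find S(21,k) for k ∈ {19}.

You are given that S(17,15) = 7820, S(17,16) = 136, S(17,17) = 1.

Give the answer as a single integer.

@18  (18,16):136·16+7820→9996, (18,17):1·17+136→153, (18,18):0·18+1→1
@19  (19,17):153·17+9996→12597, (19,18):1·18+153→171, (19,19):0·19+1→1
@20  (20,18):171·18+12597→15675, (20,19):1·19+171→190
@21  (21,19):190·19+15675→19285
Read S(21,19) = 19285.

19285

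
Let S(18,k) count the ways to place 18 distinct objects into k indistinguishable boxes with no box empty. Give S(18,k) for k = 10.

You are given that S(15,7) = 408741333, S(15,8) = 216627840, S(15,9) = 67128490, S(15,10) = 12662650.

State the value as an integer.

37112163803

@16  (16,8):216627840·8+408741333→2141764053, (16,9):67128490·9+216627840→820784250, (16,10):12662650·10+67128490→193754990
@17  (17,9):820784250·9+2141764053→9528822303, (17,10):193754990·10+820784250→2758334150
@18  (18,10):2758334150·10+9528822303→37112163803
Read S(18,10) = 37112163803.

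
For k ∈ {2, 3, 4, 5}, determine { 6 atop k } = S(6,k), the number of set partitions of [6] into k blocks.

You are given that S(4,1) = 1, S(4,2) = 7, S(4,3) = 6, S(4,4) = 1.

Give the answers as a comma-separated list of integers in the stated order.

31, 90, 65, 15

@5  (5,1):1·1+0→1, (5,2):7·2+1→15, (5,3):6·3+7→25, (5,4):1·4+6→10, (5,5):0·5+1→1
@6  (6,2):15·2+1→31, (6,3):25·3+15→90, (6,4):10·4+25→65, (6,5):1·5+10→15
Read S(6,2) = 31, S(6,3) = 90, S(6,4) = 65, S(6,5) = 15.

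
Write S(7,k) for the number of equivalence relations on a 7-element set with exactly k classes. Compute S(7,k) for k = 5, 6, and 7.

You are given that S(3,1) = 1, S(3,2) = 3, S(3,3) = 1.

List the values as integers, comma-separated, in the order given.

140, 21, 1

row 4: T[4][2]=2·3+1=7  T[4][3]=3·1+3=6  T[4][4]=4·0+1=1
row 5: T[5][3]=3·6+7=25  T[5][4]=4·1+6=10  T[5][5]=5·0+1=1
row 6: T[6][4]=4·10+25=65  T[6][5]=5·1+10=15  T[6][6]=6·0+1=1
row 7: T[7][5]=5·15+65=140  T[7][6]=6·1+15=21  T[7][7]=7·0+1=1
Read S(7,5) = 140, S(7,6) = 21, S(7,7) = 1.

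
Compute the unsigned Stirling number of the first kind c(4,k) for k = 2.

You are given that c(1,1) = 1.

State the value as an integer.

@2  (2,1):1·1+0→1, (2,2):0·1+1→1
@3  (3,1):1·2+0→2, (3,2):1·2+1→3
@4  (4,2):3·3+2→11
Read c(4,2) = 11.

11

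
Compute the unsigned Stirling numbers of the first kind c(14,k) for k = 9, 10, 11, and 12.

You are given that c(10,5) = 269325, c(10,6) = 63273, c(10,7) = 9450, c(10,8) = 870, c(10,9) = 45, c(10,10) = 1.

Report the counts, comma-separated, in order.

@11  (11,6):63273·10+269325→902055, (11,7):9450·10+63273→157773, (11,8):870·10+9450→18150, (11,9):45·10+870→1320, (11,10):1·10+45→55, (11,11):0·10+1→1
@12  (12,7):157773·11+902055→2637558, (12,8):18150·11+157773→357423, (12,9):1320·11+18150→32670, (12,10):55·11+1320→1925, (12,11):1·11+55→66, (12,12):0·11+1→1
@13  (13,8):357423·12+2637558→6926634, (13,9):32670·12+357423→749463, (13,10):1925·12+32670→55770, (13,11):66·12+1925→2717, (13,12):1·12+66→78
@14  (14,9):749463·13+6926634→16669653, (14,10):55770·13+749463→1474473, (14,11):2717·13+55770→91091, (14,12):78·13+2717→3731
Read c(14,9) = 16669653, c(14,10) = 1474473, c(14,11) = 91091, c(14,12) = 3731.

16669653, 1474473, 91091, 3731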